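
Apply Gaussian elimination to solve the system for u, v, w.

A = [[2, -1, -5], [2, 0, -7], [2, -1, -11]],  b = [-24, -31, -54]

Forward elimination on [A|b]:
R2 <- R2 - (1)*R1:  [  0   1  -2  -7 ]
R3 <- R3 - (1)*R1:  [   0    0   -6  -30 ]
Row echelon form:
[ 2  -1  -5  |  -24 ]
[ 0   1  -2  |   -7 ]
[ 0   0  -6  |  -30 ]
Back-substitution:
w = (-30) / -6 = 5
v = (-7 - (-2)*(5)) / 1 = 3
u = (-24 - (-1)*(3) - (-5)*(5)) / 2 = 2

(2, 3, 5)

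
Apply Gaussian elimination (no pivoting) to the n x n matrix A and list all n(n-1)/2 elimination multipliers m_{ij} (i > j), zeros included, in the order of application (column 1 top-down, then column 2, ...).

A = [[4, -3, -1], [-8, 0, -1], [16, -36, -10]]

Forward elimination:
R2 <- R2 - (-2)*R1:  [  0  -6  -3 ]
R3 <- R3 - (4)*R1:  [   0  -24   -6 ]
R3 <- R3 - (4)*R2:  [ 0  0  6 ]
Multipliers (in order of application): m_{21} = -2, m_{31} = 4, m_{32} = 4

multipliers: -2, 4, 4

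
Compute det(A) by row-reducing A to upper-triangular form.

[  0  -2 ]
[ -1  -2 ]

det(A) = -2

Forward elimination:
R1 <-> R2   (pivot in column 1 was zero)
[ -1  -2 ]
[  0  -2 ]
Upper-triangular form:
[ -1  -2 ]
[  0  -2 ]
det(A) = (-1)^1 * (-1) * (-2) = -2  (1 row swap -> sign -1)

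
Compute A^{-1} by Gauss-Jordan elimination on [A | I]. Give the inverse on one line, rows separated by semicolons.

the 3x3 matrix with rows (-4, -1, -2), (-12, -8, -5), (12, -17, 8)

inverse = [149/40 -21/20 11/40; -9/10 1/5 -1/10; -15/2 2 -1/2]

Gauss-Jordan on [A | I]:
R1 <- (1/-4)*R1:  [    1   1/4   1/2  |  -1/4     0     0 ]
R2 <- R2 - (-12)*R1:  [  0  -5   1  |  -3   1   0 ]
R3 <- R3 - (12)*R1:  [   0  -20    2  |    3    0    1 ]
R2 <- (1/-5)*R2:  [    0     1  -1/5  |   3/5  -1/5     0 ]
R1 <- R1 - (1/4)*R2:  [     1      0  11/20  |   -2/5   1/20      0 ]
R3 <- R3 - (-20)*R2:  [  0   0  -2  |  15  -4   1 ]
R3 <- (1/-2)*R3:  [     0      0      1  |  -15/2      2   -1/2 ]
R1 <- R1 - (11/20)*R3:  [      1       0       0  |  149/40  -21/20   11/40 ]
R2 <- R2 - (-1/5)*R3:  [     0      1      0  |  -9/10    1/5  -1/10 ]
Right block of [I | A^{-1}] is the inverse:
[ 149/40  -21/20  11/40 ]
[  -9/10     1/5  -1/10 ]
[  -15/2       2   -1/2 ]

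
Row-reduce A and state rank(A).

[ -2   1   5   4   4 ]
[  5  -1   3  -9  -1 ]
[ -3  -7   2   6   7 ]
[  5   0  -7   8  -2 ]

Row reduction:
R2 <- R2 - (-5/2)*R1:  [    0   3/2  31/2     1     9 ]
R3 <- R3 - (3/2)*R1:  [     0  -17/2  -11/2      0      1 ]
R4 <- R4 - (-5/2)*R1:  [    0   5/2  11/2    18     8 ]
R3 <- R3 - (-17/3)*R2:  [     0      0  247/3   17/3     52 ]
R4 <- R4 - (5/3)*R2:  [     0      0  -61/3   49/3     -7 ]
R4 <- R4 - (-61/247)*R3:  [        0         0         0  4380/247    111/19 ]
Row echelon form:
[ -2    1      5         4       4 ]
[  0  3/2   31/2         1       9 ]
[  0    0  247/3      17/3      52 ]
[  0    0      0  4380/247  111/19 ]
Nonzero rows / pivot columns: 4

rank(A) = 4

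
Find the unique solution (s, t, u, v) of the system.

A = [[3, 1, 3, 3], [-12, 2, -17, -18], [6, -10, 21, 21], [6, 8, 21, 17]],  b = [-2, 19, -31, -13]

Forward elimination on [A|b]:
R2 <- R2 - (-4)*R1:  [  0   6  -5  -6  11 ]
R3 <- R3 - (2)*R1:  [   0  -12   15   15  -27 ]
R4 <- R4 - (2)*R1:  [  0   6  15  11  -9 ]
R3 <- R3 - (-2)*R2:  [  0   0   5   3  -5 ]
R4 <- R4 - (1)*R2:  [   0    0   20   17  -20 ]
R4 <- R4 - (4)*R3:  [ 0  0  0  5  0 ]
Row echelon form:
[ 3  1   3   3  |  -2 ]
[ 0  6  -5  -6  |  11 ]
[ 0  0   5   3  |  -5 ]
[ 0  0   0   5  |   0 ]
Back-substitution:
v = (0) / 5 = 0
u = (-5 - (3)*(0)) / 5 = -1
t = (11 - (-5)*(-1) - (-6)*(0)) / 6 = 1
s = (-2 - (1)*(1) - (3)*(-1) - (3)*(0)) / 3 = 0

(0, 1, -1, 0)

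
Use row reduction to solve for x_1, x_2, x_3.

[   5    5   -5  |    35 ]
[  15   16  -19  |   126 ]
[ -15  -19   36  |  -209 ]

Forward elimination on [A|b]:
R2 <- R2 - (3)*R1:  [  0   1  -4  21 ]
R3 <- R3 - (-3)*R1:  [    0    -4    21  -104 ]
R3 <- R3 - (-4)*R2:  [   0    0    5  -20 ]
Row echelon form:
[ 5  5  -5  |   35 ]
[ 0  1  -4  |   21 ]
[ 0  0   5  |  -20 ]
Back-substitution:
x_3 = (-20) / 5 = -4
x_2 = (21 - (-4)*(-4)) / 1 = 5
x_1 = (35 - (5)*(5) - (-5)*(-4)) / 5 = -2

(-2, 5, -4)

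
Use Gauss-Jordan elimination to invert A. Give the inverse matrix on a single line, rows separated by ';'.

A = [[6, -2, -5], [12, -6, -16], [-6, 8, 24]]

inverse = [4/3 -2/3 -1/6; 16 -19/2 -3; -5 3 1]

Gauss-Jordan on [A | I]:
R1 <- (1/6)*R1:  [    1  -1/3  -5/6  |   1/6     0     0 ]
R2 <- R2 - (12)*R1:  [  0  -2  -6  |  -2   1   0 ]
R3 <- R3 - (-6)*R1:  [  0   6  19  |   1   0   1 ]
R2 <- (1/-2)*R2:  [    0     1     3  |     1  -1/2     0 ]
R1 <- R1 - (-1/3)*R2:  [    1     0   1/6  |   1/2  -1/6     0 ]
R3 <- R3 - (6)*R2:  [  0   0   1  |  -5   3   1 ]
R1 <- R1 - (1/6)*R3:  [    1     0     0  |   4/3  -2/3  -1/6 ]
R2 <- R2 - (3)*R3:  [     0      1      0  |     16  -19/2     -3 ]
Right block of [I | A^{-1}] is the inverse:
[ 4/3   -2/3  -1/6 ]
[  16  -19/2    -3 ]
[  -5      3     1 ]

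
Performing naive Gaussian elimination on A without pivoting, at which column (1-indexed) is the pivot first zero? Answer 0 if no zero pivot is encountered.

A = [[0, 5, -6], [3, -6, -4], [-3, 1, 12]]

first zero-pivot column = 1

Naive forward elimination:
Pivot entry (1,1) is zero but row 2 has 3 in column 1 -> naive elimination stops; a row interchange (e.g. R1 <-> R2) would be required here.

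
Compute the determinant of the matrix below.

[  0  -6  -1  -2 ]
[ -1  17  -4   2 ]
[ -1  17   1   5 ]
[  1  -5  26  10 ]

Forward elimination:
R1 <-> R2   (pivot in column 1 was zero)
[ -1  17  -4   2 ]
[  0  -6  -1  -2 ]
[ -1  17   1   5 ]
[  1  -5  26  10 ]
R3 <- R3 - (1)*R1:  [ 0  0  5  3 ]
R4 <- R4 - (-1)*R1:  [  0  12  22  12 ]
R4 <- R4 - (-2)*R2:  [  0   0  20   8 ]
R4 <- R4 - (4)*R3:  [  0   0   0  -4 ]
Upper-triangular form:
[ -1  17  -4   2 ]
[  0  -6  -1  -2 ]
[  0   0   5   3 ]
[  0   0   0  -4 ]
det(A) = (-1)^1 * (-1) * (-6) * (5) * (-4) = 120  (1 row swap -> sign -1)

det(A) = 120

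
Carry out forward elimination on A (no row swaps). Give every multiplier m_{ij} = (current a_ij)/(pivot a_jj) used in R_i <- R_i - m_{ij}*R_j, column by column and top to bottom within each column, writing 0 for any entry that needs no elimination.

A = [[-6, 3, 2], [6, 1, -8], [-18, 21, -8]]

multipliers: -1, 3, 3

Forward elimination:
R2 <- R2 - (-1)*R1:  [  0   4  -6 ]
R3 <- R3 - (3)*R1:  [   0   12  -14 ]
R3 <- R3 - (3)*R2:  [ 0  0  4 ]
Multipliers (in order of application): m_{21} = -1, m_{31} = 3, m_{32} = 3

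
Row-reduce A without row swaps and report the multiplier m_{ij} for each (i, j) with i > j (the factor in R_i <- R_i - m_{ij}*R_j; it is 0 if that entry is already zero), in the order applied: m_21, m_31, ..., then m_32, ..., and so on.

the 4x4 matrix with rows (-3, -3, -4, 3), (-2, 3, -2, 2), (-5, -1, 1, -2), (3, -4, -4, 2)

multipliers: 2/3, 5/3, -1, 4/5, -7/5, -106/107

Forward elimination:
R2 <- R2 - (2/3)*R1:  [   0    5  2/3    0 ]
R3 <- R3 - (5/3)*R1:  [    0     4  23/3    -7 ]
R4 <- R4 - (-1)*R1:  [  0  -7  -8   5 ]
R3 <- R3 - (4/5)*R2:  [      0       0  107/15      -7 ]
R4 <- R4 - (-7/5)*R2:  [       0        0  -106/15        5 ]
R4 <- R4 - (-106/107)*R3:  [        0         0         0  -207/107 ]
Multipliers (in order of application): m_{21} = 2/3, m_{31} = 5/3, m_{41} = -1, m_{32} = 4/5, m_{42} = -7/5, m_{43} = -106/107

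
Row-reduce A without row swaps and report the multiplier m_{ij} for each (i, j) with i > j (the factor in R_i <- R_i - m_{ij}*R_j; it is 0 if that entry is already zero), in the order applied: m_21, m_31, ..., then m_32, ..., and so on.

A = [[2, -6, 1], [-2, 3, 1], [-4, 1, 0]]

multipliers: -1, -2, 11/3

Forward elimination:
R2 <- R2 - (-1)*R1:  [  0  -3   2 ]
R3 <- R3 - (-2)*R1:  [   0  -11    2 ]
R3 <- R3 - (11/3)*R2:  [     0      0  -16/3 ]
Multipliers (in order of application): m_{21} = -1, m_{31} = -2, m_{32} = 11/3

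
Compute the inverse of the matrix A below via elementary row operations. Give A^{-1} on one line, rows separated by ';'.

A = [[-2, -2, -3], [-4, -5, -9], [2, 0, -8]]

Gauss-Jordan on [A | I]:
R1 <- (1/-2)*R1:  [    1     1   3/2  |  -1/2     0     0 ]
R2 <- R2 - (-4)*R1:  [  0  -1  -3  |  -2   1   0 ]
R3 <- R3 - (2)*R1:  [   0   -2  -11  |    1    0    1 ]
R2 <- (1/-1)*R2:  [  0   1   3  |   2  -1   0 ]
R1 <- R1 - (1)*R2:  [    1     0  -3/2  |  -5/2     1     0 ]
R3 <- R3 - (-2)*R2:  [  0   0  -5  |   5  -2   1 ]
R3 <- (1/-5)*R3:  [    0     0     1  |    -1   2/5  -1/5 ]
R1 <- R1 - (-3/2)*R3:  [     1      0      0  |     -4    8/5  -3/10 ]
R2 <- R2 - (3)*R3:  [     0      1      0  |      5  -11/5    3/5 ]
Right block of [I | A^{-1}] is the inverse:
[ -4    8/5  -3/10 ]
[  5  -11/5    3/5 ]
[ -1    2/5   -1/5 ]

inverse = [-4 8/5 -3/10; 5 -11/5 3/5; -1 2/5 -1/5]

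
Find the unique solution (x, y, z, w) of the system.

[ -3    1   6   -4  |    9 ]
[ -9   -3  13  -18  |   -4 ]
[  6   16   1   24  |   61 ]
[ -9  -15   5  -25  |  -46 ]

Forward elimination on [A|b]:
R2 <- R2 - (3)*R1:  [   0   -6   -5   -6  -31 ]
R3 <- R3 - (-2)*R1:  [  0  18  13  16  79 ]
R4 <- R4 - (3)*R1:  [   0  -18  -13  -13  -73 ]
R3 <- R3 - (-3)*R2:  [   0    0   -2   -2  -14 ]
R4 <- R4 - (3)*R2:  [  0   0   2   5  20 ]
R4 <- R4 - (-1)*R3:  [ 0  0  0  3  6 ]
Row echelon form:
[ -3   1   6  -4  |    9 ]
[  0  -6  -5  -6  |  -31 ]
[  0   0  -2  -2  |  -14 ]
[  0   0   0   3  |    6 ]
Back-substitution:
w = (6) / 3 = 2
z = (-14 - (-2)*(2)) / -2 = 5
y = (-31 - (-5)*(5) - (-6)*(2)) / -6 = -1
x = (9 - (1)*(-1) - (6)*(5) - (-4)*(2)) / -3 = 4

(4, -1, 5, 2)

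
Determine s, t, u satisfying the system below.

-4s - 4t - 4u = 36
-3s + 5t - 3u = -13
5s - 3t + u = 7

(-1, -5, -3)

Forward elimination on [A|b]:
R2 <- R2 - (3/4)*R1:  [   0    8    0  -40 ]
R3 <- R3 - (-5/4)*R1:  [  0  -8  -4  52 ]
R3 <- R3 - (-1)*R2:  [  0   0  -4  12 ]
Row echelon form:
[ -4  -4  -4  |   36 ]
[  0   8   0  |  -40 ]
[  0   0  -4  |   12 ]
Back-substitution:
u = (12) / -4 = -3
t = (-40) / 8 = -5
s = (36 - (-4)*(-5) - (-4)*(-3)) / -4 = -1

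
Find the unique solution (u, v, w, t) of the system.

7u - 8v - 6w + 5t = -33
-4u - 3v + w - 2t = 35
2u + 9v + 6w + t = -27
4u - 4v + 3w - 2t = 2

(-5, -3, 2, -2)

Forward elimination on [A|b]:
R2 <- R2 - (-4/7)*R1:  [     0  -53/7  -17/7    6/7  113/7 ]
R3 <- R3 - (2/7)*R1:  [      0    79/7    54/7    -3/7  -123/7 ]
R4 <- R4 - (4/7)*R1:  [     0    4/7   45/7  -34/7  146/7 ]
R3 <- R3 - (-79/53)*R2:  [      0       0  217/53   45/53  344/53 ]
R4 <- R4 - (-4/53)*R2:  [       0        0   331/53  -254/53  1170/53 ]
R4 <- R4 - (331/217)*R3:  [         0          0          0  -1321/217   2642/217 ]
Row echelon form:
[ 7     -8      -6          5  |       -33 ]
[ 0  -53/7   -17/7        6/7  |     113/7 ]
[ 0      0  217/53      45/53  |    344/53 ]
[ 0      0       0  -1321/217  |  2642/217 ]
Back-substitution:
t = (2642/217) / (-1321/217) = -2
w = (344/53 - (45/53)*(-2)) / (217/53) = 2
v = (113/7 - (-17/7)*(2) - (6/7)*(-2)) / (-53/7) = -3
u = (-33 - (-8)*(-3) - (-6)*(2) - (5)*(-2)) / 7 = -5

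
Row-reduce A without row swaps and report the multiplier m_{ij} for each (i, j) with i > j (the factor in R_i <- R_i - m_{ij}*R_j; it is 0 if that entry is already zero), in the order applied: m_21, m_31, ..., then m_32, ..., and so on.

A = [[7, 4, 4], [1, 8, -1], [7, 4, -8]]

Forward elimination:
R2 <- R2 - (1/7)*R1:  [     0   52/7  -11/7 ]
R3 <- R3 - (1)*R1:  [   0    0  -12 ]
R3: entry in column 2 is already 0 -> m_{32} = 0 (no row operation needed)
Multipliers (in order of application): m_{21} = 1/7, m_{31} = 1, m_{32} = 0

multipliers: 1/7, 1, 0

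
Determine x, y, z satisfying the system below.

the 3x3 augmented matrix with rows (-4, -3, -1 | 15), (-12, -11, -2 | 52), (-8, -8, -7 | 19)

(-3, -2, 3)

Forward elimination on [A|b]:
R2 <- R2 - (3)*R1:  [  0  -2   1   7 ]
R3 <- R3 - (2)*R1:  [   0   -2   -5  -11 ]
R3 <- R3 - (1)*R2:  [   0    0   -6  -18 ]
Row echelon form:
[ -4  -3  -1  |   15 ]
[  0  -2   1  |    7 ]
[  0   0  -6  |  -18 ]
Back-substitution:
z = (-18) / -6 = 3
y = (7 - (1)*(3)) / -2 = -2
x = (15 - (-3)*(-2) - (-1)*(3)) / -4 = -3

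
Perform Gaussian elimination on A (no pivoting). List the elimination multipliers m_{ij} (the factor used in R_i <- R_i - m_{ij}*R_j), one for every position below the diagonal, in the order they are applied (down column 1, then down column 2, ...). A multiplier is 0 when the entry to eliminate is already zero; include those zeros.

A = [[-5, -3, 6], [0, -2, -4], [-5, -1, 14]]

Forward elimination:
R2: entry in column 1 is already 0 -> m_{21} = 0 (no row operation needed)
R3 <- R3 - (1)*R1:  [ 0  2  8 ]
R3 <- R3 - (-1)*R2:  [ 0  0  4 ]
Multipliers (in order of application): m_{21} = 0, m_{31} = 1, m_{32} = -1

multipliers: 0, 1, -1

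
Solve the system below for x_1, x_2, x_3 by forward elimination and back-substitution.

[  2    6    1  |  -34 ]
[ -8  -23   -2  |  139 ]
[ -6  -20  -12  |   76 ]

Forward elimination on [A|b]:
R2 <- R2 - (-4)*R1:  [ 0  1  2  3 ]
R3 <- R3 - (-3)*R1:  [   0   -2   -9  -26 ]
R3 <- R3 - (-2)*R2:  [   0    0   -5  -20 ]
Row echelon form:
[ 2  6   1  |  -34 ]
[ 0  1   2  |    3 ]
[ 0  0  -5  |  -20 ]
Back-substitution:
x_3 = (-20) / -5 = 4
x_2 = (3 - (2)*(4)) / 1 = -5
x_1 = (-34 - (6)*(-5) - (1)*(4)) / 2 = -4

(-4, -5, 4)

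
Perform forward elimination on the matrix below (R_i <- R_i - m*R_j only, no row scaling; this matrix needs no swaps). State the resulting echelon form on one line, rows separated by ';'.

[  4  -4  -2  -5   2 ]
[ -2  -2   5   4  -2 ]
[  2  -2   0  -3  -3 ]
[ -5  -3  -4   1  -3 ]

REF = [4 -4 -2 -5 2; 0 -4 4 3/2 -1; 0 0 1 -1/2 -4; 0 0 0 -31/2 -113/2]

Forward elimination:
R2 <- R2 - (-1/2)*R1:  [   0   -4    4  3/2   -1 ]
R3 <- R3 - (1/2)*R1:  [    0     0     1  -1/2    -4 ]
R4 <- R4 - (-5/4)*R1:  [     0     -8  -13/2  -21/4   -1/2 ]
R4 <- R4 - (2)*R2:  [     0      0  -29/2  -33/4    3/2 ]
R4 <- R4 - (-29/2)*R3:  [      0       0       0   -31/2  -113/2 ]
Row echelon form:
[ 4  -4  -2     -5       2 ]
[ 0  -4   4    3/2      -1 ]
[ 0   0   1   -1/2      -4 ]
[ 0   0   0  -31/2  -113/2 ]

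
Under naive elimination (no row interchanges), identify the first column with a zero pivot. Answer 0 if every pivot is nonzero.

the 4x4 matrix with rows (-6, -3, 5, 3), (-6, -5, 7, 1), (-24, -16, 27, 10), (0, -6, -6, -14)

first zero-pivot column = 4

Naive forward elimination:
R2 <- R2 - (1)*R1:  [  0  -2   2  -2 ]
R3 <- R3 - (4)*R1:  [  0  -4   7  -2 ]
R3 <- R3 - (2)*R2:  [ 0  0  3  2 ]
R4 <- R4 - (3)*R2:  [   0    0  -12   -8 ]
R4 <- R4 - (-4)*R3:  [ 0  0  0  0 ]
Matrix at this point:
[ -6  -3  5   3 ]
[  0  -2  2  -2 ]
[  0   0  3   2 ]
[  0   0  0   0 ]
Pivot entry (4,4) in the last row is zero and there are no rows below to swap with -> zero pivot in column 4 (A is singular).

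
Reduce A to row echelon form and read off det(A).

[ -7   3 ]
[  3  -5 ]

Forward elimination:
R2 <- R2 - (-3/7)*R1:  [     0  -26/7 ]
Upper-triangular form:
[ -7      3 ]
[  0  -26/7 ]
det(A) = (-1)^0 * (-7) * (-26/7) = 26  (0 row swaps -> sign +1)

det(A) = 26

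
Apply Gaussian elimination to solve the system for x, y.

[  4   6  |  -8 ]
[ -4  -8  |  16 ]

Forward elimination on [A|b]:
R2 <- R2 - (-1)*R1:  [  0  -2   8 ]
Row echelon form:
[ 4   6  |  -8 ]
[ 0  -2  |   8 ]
Back-substitution:
y = (8) / -2 = -4
x = (-8 - (6)*(-4)) / 4 = 4

(4, -4)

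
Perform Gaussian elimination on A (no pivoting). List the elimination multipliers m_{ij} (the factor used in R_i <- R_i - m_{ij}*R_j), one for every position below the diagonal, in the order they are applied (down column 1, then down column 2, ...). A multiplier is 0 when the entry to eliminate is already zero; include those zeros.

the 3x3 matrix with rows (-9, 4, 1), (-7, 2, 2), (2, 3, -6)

multipliers: 7/9, -2/9, -7/2

Forward elimination:
R2 <- R2 - (7/9)*R1:  [     0  -10/9   11/9 ]
R3 <- R3 - (-2/9)*R1:  [     0   35/9  -52/9 ]
R3 <- R3 - (-7/2)*R2:  [    0     0  -3/2 ]
Multipliers (in order of application): m_{21} = 7/9, m_{31} = -2/9, m_{32} = -7/2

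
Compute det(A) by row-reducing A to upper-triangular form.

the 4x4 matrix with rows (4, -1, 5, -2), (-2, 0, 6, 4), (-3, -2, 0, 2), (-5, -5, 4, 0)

Forward elimination:
R2 <- R2 - (-1/2)*R1:  [    0  -1/2  17/2     3 ]
R3 <- R3 - (-3/4)*R1:  [     0  -11/4   15/4    1/2 ]
R4 <- R4 - (-5/4)*R1:  [     0  -25/4   41/4   -5/2 ]
R3 <- R3 - (11/2)*R2:  [   0    0  -43  -16 ]
R4 <- R4 - (25/2)*R2:  [   0    0  -96  -40 ]
R4 <- R4 - (96/43)*R3:  [       0        0        0  -184/43 ]
Upper-triangular form:
[ 4    -1     5       -2 ]
[ 0  -1/2  17/2        3 ]
[ 0     0   -43      -16 ]
[ 0     0     0  -184/43 ]
det(A) = (-1)^0 * (4) * (-1/2) * (-43) * (-184/43) = -368  (0 row swaps -> sign +1)

det(A) = -368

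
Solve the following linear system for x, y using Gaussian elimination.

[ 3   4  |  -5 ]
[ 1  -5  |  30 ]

(5, -5)

Forward elimination on [A|b]:
R2 <- R2 - (1/3)*R1:  [     0  -19/3   95/3 ]
Row echelon form:
[ 3      4  |    -5 ]
[ 0  -19/3  |  95/3 ]
Back-substitution:
y = (95/3) / (-19/3) = -5
x = (-5 - (4)*(-5)) / 3 = 5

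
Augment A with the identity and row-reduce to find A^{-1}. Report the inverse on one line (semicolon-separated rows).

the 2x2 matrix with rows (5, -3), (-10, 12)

Gauss-Jordan on [A | I]:
R1 <- (1/5)*R1:  [    1  -3/5  |   1/5     0 ]
R2 <- R2 - (-10)*R1:  [ 0  6  |  2  1 ]
R2 <- (1/6)*R2:  [   0    1  |  1/3  1/6 ]
R1 <- R1 - (-3/5)*R2:  [    1     0  |   2/5  1/10 ]
Right block of [I | A^{-1}] is the inverse:
[ 2/5  1/10 ]
[ 1/3   1/6 ]

inverse = [2/5 1/10; 1/3 1/6]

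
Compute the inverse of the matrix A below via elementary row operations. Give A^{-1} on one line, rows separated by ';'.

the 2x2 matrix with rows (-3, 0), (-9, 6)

Gauss-Jordan on [A | I]:
R1 <- (1/-3)*R1:  [    1     0  |  -1/3     0 ]
R2 <- R2 - (-9)*R1:  [  0   6  |  -3   1 ]
R2 <- (1/6)*R2:  [    0     1  |  -1/2   1/6 ]
Right block of [I | A^{-1}] is the inverse:
[ -1/3    0 ]
[ -1/2  1/6 ]

inverse = [-1/3 0; -1/2 1/6]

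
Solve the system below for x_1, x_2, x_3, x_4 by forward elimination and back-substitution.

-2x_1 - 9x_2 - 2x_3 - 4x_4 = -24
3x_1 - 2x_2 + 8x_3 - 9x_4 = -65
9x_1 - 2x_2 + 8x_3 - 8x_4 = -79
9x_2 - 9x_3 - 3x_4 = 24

Forward elimination on [A|b]:
R2 <- R2 - (-3/2)*R1:  [     0  -31/2      5    -15   -101 ]
R3 <- R3 - (-9/2)*R1:  [     0  -85/2     -1    -26   -187 ]
R3 <- R3 - (85/31)*R2:  [       0        0  -456/31   469/31  2788/31 ]
R4 <- R4 - (-18/31)*R2:  [        0         0   -189/31   -363/31  -1074/31 ]
R4 <- R4 - (63/152)*R3:  [         0          0          0  -2733/152   -2733/38 ]
Row echelon form:
[ -2     -9       -2         -4  |       -24 ]
[  0  -31/2        5        -15  |      -101 ]
[  0      0  -456/31     469/31  |   2788/31 ]
[  0      0        0  -2733/152  |  -2733/38 ]
Back-substitution:
x_4 = (-2733/38) / (-2733/152) = 4
x_3 = (2788/31 - (469/31)*(4)) / (-456/31) = -2
x_2 = (-101 - (5)*(-2) - (-15)*(4)) / (-31/2) = 2
x_1 = (-24 - (-9)*(2) - (-2)*(-2) - (-4)*(4)) / -2 = -3

(-3, 2, -2, 4)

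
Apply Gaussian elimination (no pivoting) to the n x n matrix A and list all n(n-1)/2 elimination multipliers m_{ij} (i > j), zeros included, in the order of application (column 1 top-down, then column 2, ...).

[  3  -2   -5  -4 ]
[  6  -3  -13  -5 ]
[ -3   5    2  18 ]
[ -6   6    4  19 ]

Forward elimination:
R2 <- R2 - (2)*R1:  [  0   1  -3   3 ]
R3 <- R3 - (-1)*R1:  [  0   3  -3  14 ]
R4 <- R4 - (-2)*R1:  [  0   2  -6  11 ]
R3 <- R3 - (3)*R2:  [ 0  0  6  5 ]
R4 <- R4 - (2)*R2:  [ 0  0  0  5 ]
R4: entry in column 3 is already 0 -> m_{43} = 0 (no row operation needed)
Multipliers (in order of application): m_{21} = 2, m_{31} = -1, m_{41} = -2, m_{32} = 3, m_{42} = 2, m_{43} = 0

multipliers: 2, -1, -2, 3, 2, 0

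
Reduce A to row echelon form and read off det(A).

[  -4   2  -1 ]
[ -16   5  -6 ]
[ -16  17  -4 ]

det(A) = -72

Forward elimination:
R2 <- R2 - (4)*R1:  [  0  -3  -2 ]
R3 <- R3 - (4)*R1:  [ 0  9  0 ]
R3 <- R3 - (-3)*R2:  [  0   0  -6 ]
Upper-triangular form:
[ -4   2  -1 ]
[  0  -3  -2 ]
[  0   0  -6 ]
det(A) = (-1)^0 * (-4) * (-3) * (-6) = -72  (0 row swaps -> sign +1)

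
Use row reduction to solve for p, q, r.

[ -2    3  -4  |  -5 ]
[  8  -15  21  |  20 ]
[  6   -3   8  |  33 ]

Forward elimination on [A|b]:
R2 <- R2 - (-4)*R1:  [  0  -3   5   0 ]
R3 <- R3 - (-3)*R1:  [  0   6  -4  18 ]
R3 <- R3 - (-2)*R2:  [  0   0   6  18 ]
Row echelon form:
[ -2   3  -4  |  -5 ]
[  0  -3   5  |   0 ]
[  0   0   6  |  18 ]
Back-substitution:
r = (18) / 6 = 3
q = (0 - (5)*(3)) / -3 = 5
p = (-5 - (3)*(5) - (-4)*(3)) / -2 = 4

(4, 5, 3)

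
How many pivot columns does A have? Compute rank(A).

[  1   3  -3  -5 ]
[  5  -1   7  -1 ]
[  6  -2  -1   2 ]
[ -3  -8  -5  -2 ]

rank(A) = 4

Row reduction:
R2 <- R2 - (5)*R1:  [   0  -16   22   24 ]
R3 <- R3 - (6)*R1:  [   0  -20   17   32 ]
R4 <- R4 - (-3)*R1:  [   0    1  -14  -17 ]
R3 <- R3 - (5/4)*R2:  [     0      0  -21/2      2 ]
R4 <- R4 - (-1/16)*R2:  [      0       0  -101/8   -31/2 ]
R4 <- R4 - (101/84)*R3:  [       0        0        0  -376/21 ]
Row echelon form:
[ 1    3     -3       -5 ]
[ 0  -16     22       24 ]
[ 0    0  -21/2        2 ]
[ 0    0      0  -376/21 ]
Nonzero rows / pivot columns: 4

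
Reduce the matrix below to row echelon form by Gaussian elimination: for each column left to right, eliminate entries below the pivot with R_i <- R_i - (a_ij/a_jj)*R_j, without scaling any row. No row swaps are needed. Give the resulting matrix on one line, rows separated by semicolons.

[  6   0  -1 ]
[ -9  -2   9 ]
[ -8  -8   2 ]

Forward elimination:
R2 <- R2 - (-3/2)*R1:  [    0    -2  15/2 ]
R3 <- R3 - (-4/3)*R1:  [   0   -8  2/3 ]
R3 <- R3 - (4)*R2:  [     0      0  -88/3 ]
Row echelon form:
[ 6   0     -1 ]
[ 0  -2   15/2 ]
[ 0   0  -88/3 ]

REF = [6 0 -1; 0 -2 15/2; 0 0 -88/3]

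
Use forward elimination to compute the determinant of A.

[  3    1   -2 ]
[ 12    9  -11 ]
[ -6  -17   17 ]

Forward elimination:
R2 <- R2 - (4)*R1:  [  0   5  -3 ]
R3 <- R3 - (-2)*R1:  [   0  -15   13 ]
R3 <- R3 - (-3)*R2:  [ 0  0  4 ]
Upper-triangular form:
[ 3  1  -2 ]
[ 0  5  -3 ]
[ 0  0   4 ]
det(A) = (-1)^0 * (3) * (5) * (4) = 60  (0 row swaps -> sign +1)

det(A) = 60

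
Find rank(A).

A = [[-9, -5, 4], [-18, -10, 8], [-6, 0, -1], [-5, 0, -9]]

rank(A) = 3

Row reduction:
R2 <- R2 - (2)*R1:  [ 0  0  0 ]
R3 <- R3 - (2/3)*R1:  [     0   10/3  -11/3 ]
R4 <- R4 - (5/9)*R1:  [      0    25/9  -101/9 ]
R2 <-> R3   (pivot in column 2 was zero)
[ -9    -5       4 ]
[  0  10/3   -11/3 ]
[  0     0       0 ]
[  0  25/9  -101/9 ]
R4 <- R4 - (5/6)*R2:  [     0      0  -49/6 ]
R3 <-> R4   (pivot in column 3 was zero)
[ -9    -5      4 ]
[  0  10/3  -11/3 ]
[  0     0  -49/6 ]
[  0     0      0 ]
Row echelon form:
[ -9    -5      4 ]
[  0  10/3  -11/3 ]
[  0     0  -49/6 ]
[  0     0      0 ]
Nonzero rows / pivot columns: 3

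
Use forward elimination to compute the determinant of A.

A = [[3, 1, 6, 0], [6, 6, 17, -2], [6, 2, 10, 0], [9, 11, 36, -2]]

Forward elimination:
R2 <- R2 - (2)*R1:  [  0   4   5  -2 ]
R3 <- R3 - (2)*R1:  [  0   0  -2   0 ]
R4 <- R4 - (3)*R1:  [  0   8  18  -2 ]
R4 <- R4 - (2)*R2:  [ 0  0  8  2 ]
R4 <- R4 - (-4)*R3:  [ 0  0  0  2 ]
Upper-triangular form:
[ 3  1   6   0 ]
[ 0  4   5  -2 ]
[ 0  0  -2   0 ]
[ 0  0   0   2 ]
det(A) = (-1)^0 * (3) * (4) * (-2) * (2) = -48  (0 row swaps -> sign +1)

det(A) = -48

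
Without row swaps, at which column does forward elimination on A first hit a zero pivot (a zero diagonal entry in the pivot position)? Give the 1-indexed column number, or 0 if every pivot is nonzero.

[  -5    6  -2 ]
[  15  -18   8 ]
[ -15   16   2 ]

Naive forward elimination:
R2 <- R2 - (-3)*R1:  [ 0  0  2 ]
R3 <- R3 - (3)*R1:  [  0  -2   8 ]
Matrix at this point:
[ -5   6  -2 ]
[  0   0   2 ]
[  0  -2   8 ]
Pivot entry (2,2) is zero but row 3 has -2 in column 2 -> naive elimination stops; a row interchange (e.g. R2 <-> R3) would be required here.

first zero-pivot column = 2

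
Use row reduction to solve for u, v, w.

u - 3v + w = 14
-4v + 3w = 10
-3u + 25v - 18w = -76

(4, -4, -2)

Forward elimination on [A|b]:
R3 <- R3 - (-3)*R1:  [   0   16  -15  -34 ]
R3 <- R3 - (-4)*R2:  [  0   0  -3   6 ]
Row echelon form:
[ 1  -3   1  |  14 ]
[ 0  -4   3  |  10 ]
[ 0   0  -3  |   6 ]
Back-substitution:
w = (6) / -3 = -2
v = (10 - (3)*(-2)) / -4 = -4
u = (14 - (-3)*(-4) - (1)*(-2)) / 1 = 4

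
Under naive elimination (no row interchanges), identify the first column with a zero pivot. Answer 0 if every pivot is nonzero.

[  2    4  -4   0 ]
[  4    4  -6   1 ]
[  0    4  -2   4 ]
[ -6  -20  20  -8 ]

Naive forward elimination:
R2 <- R2 - (2)*R1:  [  0  -4   2   1 ]
R4 <- R4 - (-3)*R1:  [  0  -8   8  -8 ]
R3 <- R3 - (-1)*R2:  [ 0  0  0  5 ]
R4 <- R4 - (2)*R2:  [   0    0    4  -10 ]
Matrix at this point:
[ 2   4  -4    0 ]
[ 0  -4   2    1 ]
[ 0   0   0    5 ]
[ 0   0   4  -10 ]
Pivot entry (3,3) is zero but row 4 has 4 in column 3 -> naive elimination stops; a row interchange (e.g. R3 <-> R4) would be required here.

first zero-pivot column = 3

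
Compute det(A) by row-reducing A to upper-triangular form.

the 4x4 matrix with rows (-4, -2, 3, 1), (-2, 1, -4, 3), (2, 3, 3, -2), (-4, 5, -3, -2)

Forward elimination:
R2 <- R2 - (1/2)*R1:  [     0      2  -11/2    5/2 ]
R3 <- R3 - (-1/2)*R1:  [    0     2   9/2  -3/2 ]
R4 <- R4 - (1)*R1:  [  0   7  -6  -3 ]
R3 <- R3 - (1)*R2:  [  0   0  10  -4 ]
R4 <- R4 - (7/2)*R2:  [     0      0   53/4  -47/4 ]
R4 <- R4 - (53/40)*R3:  [       0        0        0  -129/20 ]
Upper-triangular form:
[ -4  -2      3        1 ]
[  0   2  -11/2      5/2 ]
[  0   0     10       -4 ]
[  0   0      0  -129/20 ]
det(A) = (-1)^0 * (-4) * (2) * (10) * (-129/20) = 516  (0 row swaps -> sign +1)

det(A) = 516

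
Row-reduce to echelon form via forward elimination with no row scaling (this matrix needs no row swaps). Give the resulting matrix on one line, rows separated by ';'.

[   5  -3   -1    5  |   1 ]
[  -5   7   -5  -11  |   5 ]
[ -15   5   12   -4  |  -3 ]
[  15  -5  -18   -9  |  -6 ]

Forward elimination:
R2 <- R2 - (-1)*R1:  [  0   4  -6  -6   6 ]
R3 <- R3 - (-3)*R1:  [  0  -4   9  11   0 ]
R4 <- R4 - (3)*R1:  [   0    4  -15  -24   -9 ]
R3 <- R3 - (-1)*R2:  [ 0  0  3  5  6 ]
R4 <- R4 - (1)*R2:  [   0    0   -9  -18  -15 ]
R4 <- R4 - (-3)*R3:  [  0   0   0  -3   3 ]
Row echelon form:
[ 5  -3  -1   5  |  1 ]
[ 0   4  -6  -6  |  6 ]
[ 0   0   3   5  |  6 ]
[ 0   0   0  -3  |  3 ]

REF = [5 -3 -1 5 1; 0 4 -6 -6 6; 0 0 3 5 6; 0 0 0 -3 3]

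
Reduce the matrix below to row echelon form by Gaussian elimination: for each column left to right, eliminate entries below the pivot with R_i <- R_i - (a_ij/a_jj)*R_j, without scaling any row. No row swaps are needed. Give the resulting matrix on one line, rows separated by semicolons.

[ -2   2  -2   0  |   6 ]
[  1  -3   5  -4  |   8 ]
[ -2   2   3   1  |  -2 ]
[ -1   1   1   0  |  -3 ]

REF = [-2 2 -2 0 6; 0 -2 4 -4 11; 0 0 5 1 -8; 0 0 0 -2/5 -14/5]

Forward elimination:
R2 <- R2 - (-1/2)*R1:  [  0  -2   4  -4  11 ]
R3 <- R3 - (1)*R1:  [  0   0   5   1  -8 ]
R4 <- R4 - (1/2)*R1:  [  0   0   2   0  -6 ]
R4 <- R4 - (2/5)*R3:  [     0      0      0   -2/5  -14/5 ]
Row echelon form:
[ -2   2  -2     0  |      6 ]
[  0  -2   4    -4  |     11 ]
[  0   0   5     1  |     -8 ]
[  0   0   0  -2/5  |  -14/5 ]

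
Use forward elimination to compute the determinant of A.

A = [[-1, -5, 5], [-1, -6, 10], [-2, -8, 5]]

det(A) = 5

Forward elimination:
R2 <- R2 - (1)*R1:  [  0  -1   5 ]
R3 <- R3 - (2)*R1:  [  0   2  -5 ]
R3 <- R3 - (-2)*R2:  [ 0  0  5 ]
Upper-triangular form:
[ -1  -5  5 ]
[  0  -1  5 ]
[  0   0  5 ]
det(A) = (-1)^0 * (-1) * (-1) * (5) = 5  (0 row swaps -> sign +1)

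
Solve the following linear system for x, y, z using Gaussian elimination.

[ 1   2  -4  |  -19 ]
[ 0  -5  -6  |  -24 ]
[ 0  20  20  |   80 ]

Forward elimination on [A|b]:
R3 <- R3 - (-4)*R2:  [   0    0   -4  -16 ]
Row echelon form:
[ 1   2  -4  |  -19 ]
[ 0  -5  -6  |  -24 ]
[ 0   0  -4  |  -16 ]
Back-substitution:
z = (-16) / -4 = 4
y = (-24 - (-6)*(4)) / -5 = 0
x = (-19 - (2)*(0) - (-4)*(4)) / 1 = -3

(-3, 0, 4)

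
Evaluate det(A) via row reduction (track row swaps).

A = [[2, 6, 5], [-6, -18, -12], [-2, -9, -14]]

Forward elimination:
R2 <- R2 - (-3)*R1:  [ 0  0  3 ]
R3 <- R3 - (-1)*R1:  [  0  -3  -9 ]
R2 <-> R3   (pivot in column 2 was zero)
[ 2   6   5 ]
[ 0  -3  -9 ]
[ 0   0   3 ]
Upper-triangular form:
[ 2   6   5 ]
[ 0  -3  -9 ]
[ 0   0   3 ]
det(A) = (-1)^1 * (2) * (-3) * (3) = 18  (1 row swap -> sign -1)

det(A) = 18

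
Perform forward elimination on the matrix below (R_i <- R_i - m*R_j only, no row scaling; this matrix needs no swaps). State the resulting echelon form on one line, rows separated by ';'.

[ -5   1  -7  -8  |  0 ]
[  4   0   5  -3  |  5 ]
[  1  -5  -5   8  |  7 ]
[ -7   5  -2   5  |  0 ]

REF = [-5 1 -7 -8 0; 0 4/5 -3/5 -47/5 5; 0 0 -10 -50 37; 0 0 0 6 327/20]

Forward elimination:
R2 <- R2 - (-4/5)*R1:  [     0    4/5   -3/5  -47/5      5 ]
R3 <- R3 - (-1/5)*R1:  [     0  -24/5  -32/5   32/5      7 ]
R4 <- R4 - (7/5)*R1:  [    0  18/5  39/5  81/5     0 ]
R3 <- R3 - (-6)*R2:  [   0    0  -10  -50   37 ]
R4 <- R4 - (9/2)*R2:  [     0      0   21/2  117/2  -45/2 ]
R4 <- R4 - (-21/20)*R3:  [      0       0       0       6  327/20 ]
Row echelon form:
[ -5    1    -7     -8  |       0 ]
[  0  4/5  -3/5  -47/5  |       5 ]
[  0    0   -10    -50  |      37 ]
[  0    0     0      6  |  327/20 ]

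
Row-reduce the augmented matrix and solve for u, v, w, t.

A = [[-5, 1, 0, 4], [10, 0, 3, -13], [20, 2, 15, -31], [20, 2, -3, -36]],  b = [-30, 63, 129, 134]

Forward elimination on [A|b]:
R2 <- R2 - (-2)*R1:  [  0   2   3  -5   3 ]
R3 <- R3 - (-4)*R1:  [   0    6   15  -15    9 ]
R4 <- R4 - (-4)*R1:  [   0    6   -3  -20   14 ]
R3 <- R3 - (3)*R2:  [ 0  0  6  0  0 ]
R4 <- R4 - (3)*R2:  [   0    0  -12   -5    5 ]
R4 <- R4 - (-2)*R3:  [  0   0   0  -5   5 ]
Row echelon form:
[ -5  1  0   4  |  -30 ]
[  0  2  3  -5  |    3 ]
[  0  0  6   0  |    0 ]
[  0  0  0  -5  |    5 ]
Back-substitution:
t = (5) / -5 = -1
w = (0) / 6 = 0
v = (3 - (3)*(0) - (-5)*(-1)) / 2 = -1
u = (-30 - (1)*(-1) - (4)*(-1)) / -5 = 5

(5, -1, 0, -1)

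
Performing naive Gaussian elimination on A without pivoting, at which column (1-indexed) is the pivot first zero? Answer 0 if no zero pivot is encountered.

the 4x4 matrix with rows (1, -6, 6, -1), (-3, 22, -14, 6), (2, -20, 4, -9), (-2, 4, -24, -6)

first zero-pivot column = 3

Naive forward elimination:
R2 <- R2 - (-3)*R1:  [ 0  4  4  3 ]
R3 <- R3 - (2)*R1:  [  0  -8  -8  -7 ]
R4 <- R4 - (-2)*R1:  [   0   -8  -12   -8 ]
R3 <- R3 - (-2)*R2:  [  0   0   0  -1 ]
R4 <- R4 - (-2)*R2:  [  0   0  -4  -2 ]
Matrix at this point:
[ 1  -6   6  -1 ]
[ 0   4   4   3 ]
[ 0   0   0  -1 ]
[ 0   0  -4  -2 ]
Pivot entry (3,3) is zero but row 4 has -4 in column 3 -> naive elimination stops; a row interchange (e.g. R3 <-> R4) would be required here.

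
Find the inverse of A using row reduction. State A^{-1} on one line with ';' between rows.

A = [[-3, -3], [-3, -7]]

inverse = [-7/12 1/4; 1/4 -1/4]

Gauss-Jordan on [A | I]:
R1 <- (1/-3)*R1:  [    1     1  |  -1/3     0 ]
R2 <- R2 - (-3)*R1:  [  0  -4  |  -1   1 ]
R2 <- (1/-4)*R2:  [    0     1  |   1/4  -1/4 ]
R1 <- R1 - (1)*R2:  [     1      0  |  -7/12    1/4 ]
Right block of [I | A^{-1}] is the inverse:
[ -7/12   1/4 ]
[   1/4  -1/4 ]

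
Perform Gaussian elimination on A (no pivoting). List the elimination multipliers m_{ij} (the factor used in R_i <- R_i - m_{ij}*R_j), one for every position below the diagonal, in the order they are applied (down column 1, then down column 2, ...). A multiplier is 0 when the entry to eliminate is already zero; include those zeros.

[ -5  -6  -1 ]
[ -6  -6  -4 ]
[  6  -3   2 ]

multipliers: 6/5, -6/5, -17/2

Forward elimination:
R2 <- R2 - (6/5)*R1:  [     0    6/5  -14/5 ]
R3 <- R3 - (-6/5)*R1:  [     0  -51/5    4/5 ]
R3 <- R3 - (-17/2)*R2:  [   0    0  -23 ]
Multipliers (in order of application): m_{21} = 6/5, m_{31} = -6/5, m_{32} = -17/2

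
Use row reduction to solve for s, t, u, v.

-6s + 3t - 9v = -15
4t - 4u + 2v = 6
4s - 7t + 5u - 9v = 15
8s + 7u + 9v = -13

Forward elimination on [A|b]:
R3 <- R3 - (-2/3)*R1:  [   0   -5    5  -15    5 ]
R4 <- R4 - (-4/3)*R1:  [   0    4    7   -3  -33 ]
R3 <- R3 - (-5/4)*R2:  [     0      0      0  -25/2   25/2 ]
R4 <- R4 - (1)*R2:  [   0    0   11   -5  -39 ]
R3 <-> R4   (pivot in column 3 was zero)
[ -6  3   0     -9   -15 ]
[  0  4  -4      2     6 ]
[  0  0  11     -5   -39 ]
[  0  0   0  -25/2  25/2 ]
Row echelon form:
[ -6  3   0     -9  |   -15 ]
[  0  4  -4      2  |     6 ]
[  0  0  11     -5  |   -39 ]
[  0  0   0  -25/2  |  25/2 ]
Back-substitution:
v = (25/2) / (-25/2) = -1
u = (-39 - (-5)*(-1)) / 11 = -4
t = (6 - (-4)*(-4) - (2)*(-1)) / 4 = -2
s = (-15 - (3)*(-2) - (-9)*(-1)) / -6 = 3

(3, -2, -4, -1)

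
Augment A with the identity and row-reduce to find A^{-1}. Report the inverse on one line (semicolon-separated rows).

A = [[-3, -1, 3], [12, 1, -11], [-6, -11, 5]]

Gauss-Jordan on [A | I]:
R1 <- (1/-3)*R1:  [    1   1/3    -1  |  -1/3     0     0 ]
R2 <- R2 - (12)*R1:  [  0  -3   1  |   4   1   0 ]
R3 <- R3 - (-6)*R1:  [  0  -9  -1  |  -2   0   1 ]
R2 <- (1/-3)*R2:  [    0     1  -1/3  |  -4/3  -1/3     0 ]
R1 <- R1 - (1/3)*R2:  [    1     0  -8/9  |   1/9   1/9     0 ]
R3 <- R3 - (-9)*R2:  [   0    0   -4  |  -14   -3    1 ]
R3 <- (1/-4)*R3:  [    0     0     1  |   7/2   3/4  -1/4 ]
R1 <- R1 - (-8/9)*R3:  [    1     0     0  |  29/9   7/9  -2/9 ]
R2 <- R2 - (-1/3)*R3:  [     0      1      0  |   -1/6  -1/12  -1/12 ]
Right block of [I | A^{-1}] is the inverse:
[ 29/9    7/9   -2/9 ]
[ -1/6  -1/12  -1/12 ]
[  7/2    3/4   -1/4 ]

inverse = [29/9 7/9 -2/9; -1/6 -1/12 -1/12; 7/2 3/4 -1/4]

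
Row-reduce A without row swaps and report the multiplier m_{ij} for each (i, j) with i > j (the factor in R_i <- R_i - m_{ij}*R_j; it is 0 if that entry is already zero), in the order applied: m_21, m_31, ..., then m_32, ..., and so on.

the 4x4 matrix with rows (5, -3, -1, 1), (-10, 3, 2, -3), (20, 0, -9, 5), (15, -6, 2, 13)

multipliers: -2, 4, 3, -4, -1, -1

Forward elimination:
R2 <- R2 - (-2)*R1:  [  0  -3   0  -1 ]
R3 <- R3 - (4)*R1:  [  0  12  -5   1 ]
R4 <- R4 - (3)*R1:  [  0   3   5  10 ]
R3 <- R3 - (-4)*R2:  [  0   0  -5  -3 ]
R4 <- R4 - (-1)*R2:  [ 0  0  5  9 ]
R4 <- R4 - (-1)*R3:  [ 0  0  0  6 ]
Multipliers (in order of application): m_{21} = -2, m_{31} = 4, m_{41} = 3, m_{32} = -4, m_{42} = -1, m_{43} = -1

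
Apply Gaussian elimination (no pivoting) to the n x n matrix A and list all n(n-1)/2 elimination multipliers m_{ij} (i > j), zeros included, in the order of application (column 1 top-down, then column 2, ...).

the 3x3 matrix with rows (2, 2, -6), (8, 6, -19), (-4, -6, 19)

multipliers: 4, -2, 1

Forward elimination:
R2 <- R2 - (4)*R1:  [  0  -2   5 ]
R3 <- R3 - (-2)*R1:  [  0  -2   7 ]
R3 <- R3 - (1)*R2:  [ 0  0  2 ]
Multipliers (in order of application): m_{21} = 4, m_{31} = -2, m_{32} = 1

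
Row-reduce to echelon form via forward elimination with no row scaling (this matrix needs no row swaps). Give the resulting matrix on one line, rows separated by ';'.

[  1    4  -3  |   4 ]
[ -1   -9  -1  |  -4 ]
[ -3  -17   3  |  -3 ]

REF = [1 4 -3 4; 0 -5 -4 0; 0 0 -2 9]

Forward elimination:
R2 <- R2 - (-1)*R1:  [  0  -5  -4   0 ]
R3 <- R3 - (-3)*R1:  [  0  -5  -6   9 ]
R3 <- R3 - (1)*R2:  [  0   0  -2   9 ]
Row echelon form:
[ 1   4  -3  |  4 ]
[ 0  -5  -4  |  0 ]
[ 0   0  -2  |  9 ]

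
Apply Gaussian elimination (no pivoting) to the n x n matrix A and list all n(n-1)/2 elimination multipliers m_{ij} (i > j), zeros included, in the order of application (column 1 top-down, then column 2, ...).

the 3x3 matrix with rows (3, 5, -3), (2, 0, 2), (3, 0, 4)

multipliers: 2/3, 1, 3/2

Forward elimination:
R2 <- R2 - (2/3)*R1:  [     0  -10/3      4 ]
R3 <- R3 - (1)*R1:  [  0  -5   7 ]
R3 <- R3 - (3/2)*R2:  [ 0  0  1 ]
Multipliers (in order of application): m_{21} = 2/3, m_{31} = 1, m_{32} = 3/2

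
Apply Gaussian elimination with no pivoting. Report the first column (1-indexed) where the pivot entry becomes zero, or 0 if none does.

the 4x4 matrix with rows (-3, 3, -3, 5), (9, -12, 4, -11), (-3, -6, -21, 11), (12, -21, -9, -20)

Naive forward elimination:
R2 <- R2 - (-3)*R1:  [  0  -3  -5   4 ]
R3 <- R3 - (1)*R1:  [   0   -9  -18    6 ]
R4 <- R4 - (-4)*R1:  [   0   -9  -21    0 ]
R3 <- R3 - (3)*R2:  [  0   0  -3  -6 ]
R4 <- R4 - (3)*R2:  [   0    0   -6  -12 ]
R4 <- R4 - (2)*R3:  [ 0  0  0  0 ]
Matrix at this point:
[ -3   3  -3   5 ]
[  0  -3  -5   4 ]
[  0   0  -3  -6 ]
[  0   0   0   0 ]
Pivot entry (4,4) in the last row is zero and there are no rows below to swap with -> zero pivot in column 4 (A is singular).

first zero-pivot column = 4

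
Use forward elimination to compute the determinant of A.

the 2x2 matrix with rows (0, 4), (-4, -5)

Forward elimination:
R1 <-> R2   (pivot in column 1 was zero)
[ -4  -5 ]
[  0   4 ]
Upper-triangular form:
[ -4  -5 ]
[  0   4 ]
det(A) = (-1)^1 * (-4) * (4) = 16  (1 row swap -> sign -1)

det(A) = 16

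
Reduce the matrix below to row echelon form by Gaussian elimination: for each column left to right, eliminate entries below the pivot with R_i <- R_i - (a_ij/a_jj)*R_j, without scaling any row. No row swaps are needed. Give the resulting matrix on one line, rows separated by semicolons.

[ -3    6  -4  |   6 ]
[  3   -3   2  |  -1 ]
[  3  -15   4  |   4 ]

Forward elimination:
R2 <- R2 - (-1)*R1:  [  0   3  -2   5 ]
R3 <- R3 - (-1)*R1:  [  0  -9   0  10 ]
R3 <- R3 - (-3)*R2:  [  0   0  -6  25 ]
Row echelon form:
[ -3  6  -4  |   6 ]
[  0  3  -2  |   5 ]
[  0  0  -6  |  25 ]

REF = [-3 6 -4 6; 0 3 -2 5; 0 0 -6 25]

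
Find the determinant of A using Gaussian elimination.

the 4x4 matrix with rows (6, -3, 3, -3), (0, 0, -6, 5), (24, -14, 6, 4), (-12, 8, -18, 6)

Forward elimination:
R3 <- R3 - (4)*R1:  [  0  -2  -6  16 ]
R4 <- R4 - (-2)*R1:  [   0    2  -12    0 ]
R2 <-> R3   (pivot in column 2 was zero)
[ 6  -3    3  -3 ]
[ 0  -2   -6  16 ]
[ 0   0   -6   5 ]
[ 0   2  -12   0 ]
R4 <- R4 - (-1)*R2:  [   0    0  -18   16 ]
R4 <- R4 - (3)*R3:  [ 0  0  0  1 ]
Upper-triangular form:
[ 6  -3   3  -3 ]
[ 0  -2  -6  16 ]
[ 0   0  -6   5 ]
[ 0   0   0   1 ]
det(A) = (-1)^1 * (6) * (-2) * (-6) * (1) = -72  (1 row swap -> sign -1)

det(A) = -72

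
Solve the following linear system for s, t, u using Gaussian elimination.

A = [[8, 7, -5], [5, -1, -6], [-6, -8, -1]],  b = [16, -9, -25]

(0, 3, 1)

Forward elimination on [A|b]:
R2 <- R2 - (5/8)*R1:  [     0  -43/8  -23/8    -19 ]
R3 <- R3 - (-3/4)*R1:  [     0  -11/4  -19/4    -13 ]
R3 <- R3 - (22/43)*R2:  [       0        0  -141/43  -141/43 ]
Row echelon form:
[ 8      7       -5  |       16 ]
[ 0  -43/8    -23/8  |      -19 ]
[ 0      0  -141/43  |  -141/43 ]
Back-substitution:
u = (-141/43) / (-141/43) = 1
t = (-19 - (-23/8)*(1)) / (-43/8) = 3
s = (16 - (7)*(3) - (-5)*(1)) / 8 = 0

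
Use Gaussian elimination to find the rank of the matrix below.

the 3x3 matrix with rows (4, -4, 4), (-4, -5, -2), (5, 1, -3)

rank(A) = 3

Row reduction:
R2 <- R2 - (-1)*R1:  [  0  -9   2 ]
R3 <- R3 - (5/4)*R1:  [  0   6  -8 ]
R3 <- R3 - (-2/3)*R2:  [     0      0  -20/3 ]
Row echelon form:
[ 4  -4      4 ]
[ 0  -9      2 ]
[ 0   0  -20/3 ]
Nonzero rows / pivot columns: 3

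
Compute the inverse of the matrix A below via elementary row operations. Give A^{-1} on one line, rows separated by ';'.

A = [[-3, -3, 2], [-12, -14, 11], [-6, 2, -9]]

Gauss-Jordan on [A | I]:
R1 <- (1/-3)*R1:  [    1     1  -2/3  |  -1/3     0     0 ]
R2 <- R2 - (-12)*R1:  [  0  -2   3  |  -4   1   0 ]
R3 <- R3 - (-6)*R1:  [   0    8  -13  |   -2    0    1 ]
R2 <- (1/-2)*R2:  [    0     1  -3/2  |     2  -1/2     0 ]
R1 <- R1 - (1)*R2:  [    1     0   5/6  |  -7/3   1/2     0 ]
R3 <- R3 - (8)*R2:  [   0    0   -1  |  -18    4    1 ]
R3 <- (1/-1)*R3:  [  0   0   1  |  18  -4  -1 ]
R1 <- R1 - (5/6)*R3:  [     1      0      0  |  -52/3   23/6    5/6 ]
R2 <- R2 - (-3/2)*R3:  [     0      1      0  |     29  -13/2   -3/2 ]
Right block of [I | A^{-1}] is the inverse:
[ -52/3   23/6   5/6 ]
[    29  -13/2  -3/2 ]
[    18     -4    -1 ]

inverse = [-52/3 23/6 5/6; 29 -13/2 -3/2; 18 -4 -1]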